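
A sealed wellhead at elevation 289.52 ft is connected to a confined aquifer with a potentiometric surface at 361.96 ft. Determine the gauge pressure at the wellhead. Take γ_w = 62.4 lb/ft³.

Head above the cap: Δh = 361.96 − 289.52 = 72.44 ft.
P = γΔh/144 = 62.4 × 72.44 / 144 = 31.4 psi.

P ≈ 31.4 psi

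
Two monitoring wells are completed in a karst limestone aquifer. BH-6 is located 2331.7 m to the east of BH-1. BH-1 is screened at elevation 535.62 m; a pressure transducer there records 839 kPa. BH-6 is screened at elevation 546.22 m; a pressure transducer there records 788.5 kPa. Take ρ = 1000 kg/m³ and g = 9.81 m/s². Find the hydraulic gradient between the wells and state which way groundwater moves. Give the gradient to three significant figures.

Pressure head at BH-1: ψ = P/(ρg) = 839×1000 / (1000 × 9.81) = 85.52 m.
Total head at BH-1: h = z + ψ = 535.62 + 85.52 = 621.14 m.
Pressure head at BH-6: ψ = P/(ρg) = 788.5×1000 / (1000 × 9.81) = 80.38 m.
Total head at BH-6: h = z + ψ = 546.22 + 80.38 = 626.60 m.
Head difference: h(BH-1) − h(BH-6) = 621.14 − 626.60 = -5.46 m.
Hydraulic gradient: i = |Δh| / L = 5.46 / 2331.7 = 0.00234.
Flow is from higher to lower head: from BH-6 toward BH-1, i.e. toward the west.

i ≈ 0.00234; groundwater flows toward the west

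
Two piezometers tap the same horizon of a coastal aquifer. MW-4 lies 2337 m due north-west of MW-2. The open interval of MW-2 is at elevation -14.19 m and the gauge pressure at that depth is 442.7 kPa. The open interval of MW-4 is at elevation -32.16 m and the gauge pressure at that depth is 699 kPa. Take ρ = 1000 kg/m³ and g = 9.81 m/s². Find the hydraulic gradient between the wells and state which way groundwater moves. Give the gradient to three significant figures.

Pressure head at MW-2: ψ = P/(ρg) = 442.7×1000 / (1000 × 9.81) = 45.13 m.
Total head at MW-2: h = z + ψ = -14.19 + 45.13 = 30.94 m.
Pressure head at MW-4: ψ = P/(ρg) = 699×1000 / (1000 × 9.81) = 71.25 m.
Total head at MW-4: h = z + ψ = -32.16 + 71.25 = 39.09 m.
Head difference: h(MW-2) − h(MW-4) = 30.94 − 39.09 = -8.15 m.
Hydraulic gradient: i = |Δh| / L = 8.15 / 2337 = 0.00349.
Flow is from higher to lower head: from MW-4 toward MW-2, i.e. toward the south-east.

i ≈ 0.00349; groundwater flows toward the south-east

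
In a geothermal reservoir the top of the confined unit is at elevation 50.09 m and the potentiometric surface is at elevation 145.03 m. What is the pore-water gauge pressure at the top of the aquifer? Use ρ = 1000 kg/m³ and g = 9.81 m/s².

Pressure head at the aquifer top: ψ = h − z = 145.03 − 50.09 = 94.94 m.
P = ρgψ = 1000 × 9.81 × 94.94 = 931361 Pa ≈ 931 kPa.

P ≈ 931 kPa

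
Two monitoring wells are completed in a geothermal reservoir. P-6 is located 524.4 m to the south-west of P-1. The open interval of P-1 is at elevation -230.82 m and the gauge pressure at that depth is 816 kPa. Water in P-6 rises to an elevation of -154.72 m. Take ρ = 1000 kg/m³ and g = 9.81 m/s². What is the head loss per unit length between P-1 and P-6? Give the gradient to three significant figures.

i ≈ 0.0135 m/m

Pressure head at P-1: ψ = P/(ρg) = 816×1000 / (1000 × 9.81) = 83.18 m.
Total head at P-1: h = z + ψ = -230.82 + 83.18 = -147.64 m.
Total head at P-6: h = -154.72 m (water level in the piezometer is the total head).
Head difference: h(P-1) − h(P-6) = -147.64 − (-154.72) = 7.08 m.
Hydraulic gradient: i = |Δh| / L = 7.08 / 524.4 = 0.0135.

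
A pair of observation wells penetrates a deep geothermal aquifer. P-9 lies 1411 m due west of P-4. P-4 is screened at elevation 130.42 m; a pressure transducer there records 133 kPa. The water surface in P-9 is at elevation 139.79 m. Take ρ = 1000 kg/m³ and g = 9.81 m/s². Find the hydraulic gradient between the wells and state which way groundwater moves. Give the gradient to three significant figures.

Pressure head at P-4: ψ = P/(ρg) = 133×1000 / (1000 × 9.81) = 13.56 m.
Total head at P-4: h = z + ψ = 130.42 + 13.56 = 143.98 m.
Total head at P-9: h = 139.79 m (water level in the piezometer is the total head).
Head difference: h(P-4) − h(P-9) = 143.98 − 139.79 = 4.19 m.
Hydraulic gradient: i = |Δh| / L = 4.19 / 1411 = 0.00297.
Flow is from higher to lower head: from P-4 toward P-9, i.e. toward the west.

i ≈ 0.00297; groundwater flows toward the west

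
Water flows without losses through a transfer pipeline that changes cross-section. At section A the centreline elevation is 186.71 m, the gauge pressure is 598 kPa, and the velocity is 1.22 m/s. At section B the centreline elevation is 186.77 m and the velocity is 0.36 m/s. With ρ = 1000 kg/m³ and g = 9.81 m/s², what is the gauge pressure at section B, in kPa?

Pressure head at A: ψ₁ = P₁/(ρg) = 598×1000 / (1000 × 9.81) = 60.96 m.
Velocity heads: v₁²/2g = 1.22²/19.62 = 0.076 m; v₂²/2g = 0.36²/19.62 = 0.007 m.
Total head H = z₁ + ψ₁ + v₁²/2g = 186.71 + 60.96 + 0.076 = 247.75 m.
ψ₂ = H − z₂ − v₂²/2g = 247.75 − 186.77 − 0.007 = 60.97 m.
P₂ = ρgψ₂ = 1000 × 9.81 × 60.97 ≈ 598 kPa.

P₂ ≈ 598 kPa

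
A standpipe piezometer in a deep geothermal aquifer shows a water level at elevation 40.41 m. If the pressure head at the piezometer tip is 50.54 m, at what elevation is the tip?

z = h − ψ = 40.41 − 50.54 = -10.13 m.

z ≈ -10.13 m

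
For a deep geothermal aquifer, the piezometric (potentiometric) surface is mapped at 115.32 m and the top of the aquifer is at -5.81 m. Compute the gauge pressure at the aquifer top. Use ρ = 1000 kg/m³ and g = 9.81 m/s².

P ≈ 1190 kPa

Pressure head at the aquifer top: ψ = h − z = 115.32 − (-5.81) = 121.13 m.
P = ρgψ = 1000 × 9.81 × 121.13 = 1188285 Pa ≈ 1190 kPa.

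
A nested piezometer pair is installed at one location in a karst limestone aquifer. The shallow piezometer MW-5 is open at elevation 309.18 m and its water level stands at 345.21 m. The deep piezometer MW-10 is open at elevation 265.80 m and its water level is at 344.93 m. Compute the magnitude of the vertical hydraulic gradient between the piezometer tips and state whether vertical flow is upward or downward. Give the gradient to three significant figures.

Total head at MW-5: h = 345.21 m (water level in the standpipe).
Total head at MW-10: h = 344.93 m.
Δh = h(MW-5) − h(MW-10) = 345.21 − 344.93 = 0.28 m.
Vertical separation Δz = 309.18 − 265.80 = 43.38 m.
|i_v| = |Δh| / Δz = 0.28 / 43.38 = 0.00645.
Head is higher in the shallow piezometer, so vertical flow is downward (recharge condition).

|i_v| ≈ 0.00645; vertical flow is downward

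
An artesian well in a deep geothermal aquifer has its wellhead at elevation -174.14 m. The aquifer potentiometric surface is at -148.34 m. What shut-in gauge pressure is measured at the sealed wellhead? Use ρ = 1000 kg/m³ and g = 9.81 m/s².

P ≈ 253 kPa

Head above the cap: Δh = -148.34 − (-174.14) = 25.80 m.
P = ρgΔh = 1000 × 9.81 × 25.80 = 253098 Pa ≈ 253 kPa.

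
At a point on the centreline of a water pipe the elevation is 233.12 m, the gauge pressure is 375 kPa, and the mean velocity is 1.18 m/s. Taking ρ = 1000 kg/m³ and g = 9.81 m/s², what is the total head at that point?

Pressure head ψ = P/(ρg) = 375×1000 / (1000 × 9.81) = 38.23 m.
Velocity head = v²/(2g) = 1.18² / (2 × 9.81) = 0.071 m.
h = z + ψ + v²/(2g) = 233.12 + 38.23 + 0.071 = 271.42 m.

h ≈ 271.42 m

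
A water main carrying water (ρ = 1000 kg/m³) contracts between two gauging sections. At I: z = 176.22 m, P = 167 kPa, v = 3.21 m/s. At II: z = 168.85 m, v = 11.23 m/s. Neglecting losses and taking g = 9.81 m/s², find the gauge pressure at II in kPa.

Pressure head at I: ψ₁ = P₁/(ρg) = 167×1000 / (1000 × 9.81) = 17.02 m.
Velocity heads: v₁²/2g = 3.21²/19.62 = 0.525 m; v₂²/2g = 11.23²/19.62 = 6.428 m.
Total head H = z₁ + ψ₁ + v₁²/2g = 176.22 + 17.02 + 0.525 = 193.77 m.
ψ₂ = H − z₂ − v₂²/2g = 193.77 − 168.85 − 6.428 = 18.49 m.
P₂ = ρgψ₂ = 1000 × 9.81 × 18.49 ≈ 181 kPa.

P₂ ≈ 181 kPa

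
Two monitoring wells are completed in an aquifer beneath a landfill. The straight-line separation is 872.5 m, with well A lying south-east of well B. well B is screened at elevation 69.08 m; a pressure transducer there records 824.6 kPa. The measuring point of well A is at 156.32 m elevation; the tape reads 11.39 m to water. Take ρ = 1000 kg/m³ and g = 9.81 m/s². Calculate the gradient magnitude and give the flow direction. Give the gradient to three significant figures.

Pressure head at well B: ψ = P/(ρg) = 824.6×1000 / (1000 × 9.81) = 84.06 m.
Total head at well B: h = z + ψ = 69.08 + 84.06 = 153.14 m.
Total head at well A: h = 156.32 − 11.39 = 144.93 m.
Head difference: h(well B) − h(well A) = 153.14 − 144.93 = 8.21 m.
Hydraulic gradient: i = |Δh| / L = 8.21 / 872.5 = 0.00941.
Flow is from higher to lower head: from well B toward well A, i.e. toward the south-east.

i ≈ 0.00941; groundwater flows toward the south-east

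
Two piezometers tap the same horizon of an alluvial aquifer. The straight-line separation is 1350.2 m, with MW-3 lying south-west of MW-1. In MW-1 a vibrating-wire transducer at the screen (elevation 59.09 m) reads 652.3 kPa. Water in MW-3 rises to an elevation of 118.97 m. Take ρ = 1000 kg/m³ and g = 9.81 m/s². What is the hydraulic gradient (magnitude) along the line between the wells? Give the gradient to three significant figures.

i ≈ 0.00490

Pressure head at MW-1: ψ = P/(ρg) = 652.3×1000 / (1000 × 9.81) = 66.49 m.
Total head at MW-1: h = z + ψ = 59.09 + 66.49 = 125.58 m.
Total head at MW-3: h = 118.97 m (water level in the piezometer is the total head).
Head difference: h(MW-1) − h(MW-3) = 125.58 − 118.97 = 6.61 m.
Hydraulic gradient: i = |Δh| / L = 6.61 / 1350.2 = 0.00490.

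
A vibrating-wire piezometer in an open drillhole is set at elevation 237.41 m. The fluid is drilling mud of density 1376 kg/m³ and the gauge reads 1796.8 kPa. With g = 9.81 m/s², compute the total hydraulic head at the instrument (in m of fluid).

ψ = P/(ρg) = 1796.8×1000 / (1376 × 9.81) = 133.11 m.
h = z + ψ = 237.41 + 133.11 = 370.52 m.

h ≈ 370.52 m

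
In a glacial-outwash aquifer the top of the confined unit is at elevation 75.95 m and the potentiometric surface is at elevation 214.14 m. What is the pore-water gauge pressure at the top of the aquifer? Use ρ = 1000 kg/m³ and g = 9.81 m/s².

P ≈ 1360 kPa

Pressure head at the aquifer top: ψ = h − z = 214.14 − 75.95 = 138.19 m.
P = ρgψ = 1000 × 9.81 × 138.19 = 1355644 Pa ≈ 1360 kPa.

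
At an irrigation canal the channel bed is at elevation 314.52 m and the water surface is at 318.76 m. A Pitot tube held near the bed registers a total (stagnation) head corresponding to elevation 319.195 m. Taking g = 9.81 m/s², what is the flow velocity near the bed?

v ≈ 2.92 m/s

Near the bed, under hydrostatic conditions, the piezometric head (z + ψ) equals the free-surface elevation, 318.76 m.
Velocity head = total − piezometric = 319.195 − 318.76 = 0.435 m.
v = √(2g·h_v) = √(2 × 9.81 × 0.435) = 2.92 m/s.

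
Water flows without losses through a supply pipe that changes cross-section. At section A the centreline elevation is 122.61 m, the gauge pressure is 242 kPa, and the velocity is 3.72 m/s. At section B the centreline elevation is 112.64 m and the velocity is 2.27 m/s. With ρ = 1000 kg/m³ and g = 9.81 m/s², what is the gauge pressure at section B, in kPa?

P₂ ≈ 344 kPa

Pressure head at A: ψ₁ = P₁/(ρg) = 242×1000 / (1000 × 9.81) = 24.67 m.
Velocity heads: v₁²/2g = 3.72²/19.62 = 0.705 m; v₂²/2g = 2.27²/19.62 = 0.263 m.
Total head H = z₁ + ψ₁ + v₁²/2g = 122.61 + 24.67 + 0.705 = 147.99 m.
ψ₂ = H − z₂ − v₂²/2g = 147.99 − 112.64 − 0.263 = 35.09 m.
P₂ = ρgψ₂ = 1000 × 9.81 × 35.09 ≈ 344 kPa.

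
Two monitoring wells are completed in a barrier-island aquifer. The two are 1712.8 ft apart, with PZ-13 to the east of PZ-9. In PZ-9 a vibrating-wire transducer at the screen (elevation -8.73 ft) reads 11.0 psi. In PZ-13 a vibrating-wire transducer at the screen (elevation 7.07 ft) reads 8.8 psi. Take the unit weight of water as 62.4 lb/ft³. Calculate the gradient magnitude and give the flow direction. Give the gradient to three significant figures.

Pressure head at PZ-9: ψ = 144·P/γ = 144 × 11.0 / 62.4 = 25.38 ft.
Total head at PZ-9: h = z + ψ = -8.73 + 25.38 = 16.65 ft.
Pressure head at PZ-13: ψ = 144·P/γ = 144 × 8.8 / 62.4 = 20.31 ft.
Total head at PZ-13: h = z + ψ = 7.07 + 20.31 = 27.38 ft.
Head difference: h(PZ-9) − h(PZ-13) = 16.65 − 27.38 = -10.73 ft.
Hydraulic gradient: i = |Δh| / L = 10.73 / 1712.8 = 0.00626.
Flow is from higher to lower head: from PZ-13 toward PZ-9, i.e. toward the west.

i ≈ 0.00626; groundwater flows toward the west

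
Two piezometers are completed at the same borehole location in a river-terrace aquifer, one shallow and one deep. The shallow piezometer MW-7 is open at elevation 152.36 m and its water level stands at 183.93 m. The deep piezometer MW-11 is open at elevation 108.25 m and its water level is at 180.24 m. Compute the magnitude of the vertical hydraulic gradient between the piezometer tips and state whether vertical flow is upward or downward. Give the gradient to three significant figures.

|i_v| ≈ 0.0837; vertical flow is downward

Total head at MW-7: h = 183.93 m (water level in the standpipe).
Total head at MW-11: h = 180.24 m.
Δh = h(MW-7) − h(MW-11) = 183.93 − 180.24 = 3.69 m.
Vertical separation Δz = 152.36 − 108.25 = 44.11 m.
|i_v| = |Δh| / Δz = 3.69 / 44.11 = 0.0837.
Head is higher in the shallow piezometer, so vertical flow is downward (recharge condition).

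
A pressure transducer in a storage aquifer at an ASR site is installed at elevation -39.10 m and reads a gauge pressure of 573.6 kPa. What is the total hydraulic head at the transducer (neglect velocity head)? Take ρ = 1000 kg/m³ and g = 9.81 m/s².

ψ = P/(ρg) = 573.6×1000 / (1000 × 9.81) = 58.47 m.
h = z + ψ = -39.10 + 58.47 = 19.37 m.

h ≈ 19.37 m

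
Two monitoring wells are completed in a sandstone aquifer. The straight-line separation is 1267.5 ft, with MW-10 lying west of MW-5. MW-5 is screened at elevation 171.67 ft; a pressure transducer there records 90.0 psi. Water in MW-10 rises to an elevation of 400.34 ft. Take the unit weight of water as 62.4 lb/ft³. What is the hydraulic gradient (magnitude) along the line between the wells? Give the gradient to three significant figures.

i ≈ 0.0166

Pressure head at MW-5: ψ = 144·P/γ = 144 × 90.0 / 62.4 = 207.69 ft.
Total head at MW-5: h = z + ψ = 171.67 + 207.69 = 379.36 ft.
Total head at MW-10: h = 400.34 ft (water level in the piezometer is the total head).
Head difference: h(MW-5) − h(MW-10) = 379.36 − 400.34 = -20.98 ft.
Hydraulic gradient: i = |Δh| / L = 20.98 / 1267.5 = 0.0166.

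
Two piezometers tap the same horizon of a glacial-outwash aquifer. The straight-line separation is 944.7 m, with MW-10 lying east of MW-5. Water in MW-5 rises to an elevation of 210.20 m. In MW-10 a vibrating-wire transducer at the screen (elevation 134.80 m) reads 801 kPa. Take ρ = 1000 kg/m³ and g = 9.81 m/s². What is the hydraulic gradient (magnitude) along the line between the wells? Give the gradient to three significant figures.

Total head at MW-5: h = 210.20 m (water level in the piezometer is the total head).
Pressure head at MW-10: ψ = P/(ρg) = 801×1000 / (1000 × 9.81) = 81.65 m.
Total head at MW-10: h = z + ψ = 134.80 + 81.65 = 216.45 m.
Head difference: h(MW-5) − h(MW-10) = 210.20 − 216.45 = -6.25 m.
Hydraulic gradient: i = |Δh| / L = 6.25 / 944.7 = 0.00662.

i ≈ 0.00662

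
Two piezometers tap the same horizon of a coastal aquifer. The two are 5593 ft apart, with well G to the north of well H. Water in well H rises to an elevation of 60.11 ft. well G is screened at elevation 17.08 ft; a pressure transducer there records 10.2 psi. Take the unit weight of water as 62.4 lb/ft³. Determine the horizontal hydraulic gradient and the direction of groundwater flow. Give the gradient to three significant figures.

i ≈ 0.00348; groundwater flows toward the north

Total head at well H: h = 60.11 ft (water level in the piezometer is the total head).
Pressure head at well G: ψ = 144·P/γ = 144 × 10.2 / 62.4 = 23.54 ft.
Total head at well G: h = z + ψ = 17.08 + 23.54 = 40.62 ft.
Head difference: h(well H) − h(well G) = 60.11 − 40.62 = 19.49 ft.
Hydraulic gradient: i = |Δh| / L = 19.49 / 5593 = 0.00348.
Flow is from higher to lower head: from well H toward well G, i.e. toward the north.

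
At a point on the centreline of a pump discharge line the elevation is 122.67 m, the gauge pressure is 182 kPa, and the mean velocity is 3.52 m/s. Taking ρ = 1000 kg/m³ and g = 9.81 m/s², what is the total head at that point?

h ≈ 141.85 m

Pressure head ψ = P/(ρg) = 182×1000 / (1000 × 9.81) = 18.55 m.
Velocity head = v²/(2g) = 3.52² / (2 × 9.81) = 0.632 m.
h = z + ψ + v²/(2g) = 122.67 + 18.55 + 0.632 = 141.85 m.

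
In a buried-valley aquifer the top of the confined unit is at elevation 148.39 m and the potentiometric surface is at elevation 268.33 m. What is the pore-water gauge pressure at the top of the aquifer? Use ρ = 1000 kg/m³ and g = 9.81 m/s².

P ≈ 1180 kPa

Pressure head at the aquifer top: ψ = h − z = 268.33 − 148.39 = 119.94 m.
P = ρgψ = 1000 × 9.81 × 119.94 = 1176611 Pa ≈ 1180 kPa.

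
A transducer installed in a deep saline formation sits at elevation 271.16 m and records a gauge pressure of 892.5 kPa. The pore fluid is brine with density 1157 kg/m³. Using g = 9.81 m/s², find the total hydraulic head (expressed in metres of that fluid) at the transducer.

ψ = P/(ρg) = 892.5×1000 / (1157 × 9.81) = 78.63 m.
h = z + ψ = 271.16 + 78.63 = 349.79 m.

h ≈ 349.79 m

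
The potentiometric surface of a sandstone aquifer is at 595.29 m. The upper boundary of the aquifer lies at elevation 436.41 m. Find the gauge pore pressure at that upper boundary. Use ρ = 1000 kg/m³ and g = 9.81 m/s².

Pressure head at the aquifer top: ψ = h − z = 595.29 − 436.41 = 158.88 m.
P = ρgψ = 1000 × 9.81 × 158.88 = 1558613 Pa ≈ 1560 kPa.

P ≈ 1560 kPa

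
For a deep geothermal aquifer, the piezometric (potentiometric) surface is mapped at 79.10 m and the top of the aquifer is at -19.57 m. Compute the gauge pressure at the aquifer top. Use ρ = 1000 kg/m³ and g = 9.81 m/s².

Pressure head at the aquifer top: ψ = h − z = 79.10 − (-19.57) = 98.67 m.
P = ρgψ = 1000 × 9.81 × 98.67 = 967953 Pa ≈ 968 kPa.

P ≈ 968 kPa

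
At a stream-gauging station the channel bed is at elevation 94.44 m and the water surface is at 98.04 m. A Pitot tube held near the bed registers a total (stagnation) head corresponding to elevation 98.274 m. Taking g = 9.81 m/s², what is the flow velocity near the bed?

Near the bed, under hydrostatic conditions, the piezometric head (z + ψ) equals the free-surface elevation, 98.04 m.
Velocity head = total − piezometric = 98.274 − 98.04 = 0.234 m.
v = √(2g·h_v) = √(2 × 9.81 × 0.234) = 2.14 m/s.

v ≈ 2.14 m/s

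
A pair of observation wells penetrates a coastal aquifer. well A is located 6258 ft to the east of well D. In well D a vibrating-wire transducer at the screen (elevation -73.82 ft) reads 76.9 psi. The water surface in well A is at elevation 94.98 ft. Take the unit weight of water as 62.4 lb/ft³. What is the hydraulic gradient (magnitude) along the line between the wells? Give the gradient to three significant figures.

Pressure head at well D: ψ = 144·P/γ = 144 × 76.9 / 62.4 = 177.46 ft.
Total head at well D: h = z + ψ = -73.82 + 177.46 = 103.64 ft.
Total head at well A: h = 94.98 ft (water level in the piezometer is the total head).
Head difference: h(well D) − h(well A) = 103.64 − 94.98 = 8.66 ft.
Hydraulic gradient: i = |Δh| / L = 8.66 / 6258 = 0.00138.

i ≈ 0.00138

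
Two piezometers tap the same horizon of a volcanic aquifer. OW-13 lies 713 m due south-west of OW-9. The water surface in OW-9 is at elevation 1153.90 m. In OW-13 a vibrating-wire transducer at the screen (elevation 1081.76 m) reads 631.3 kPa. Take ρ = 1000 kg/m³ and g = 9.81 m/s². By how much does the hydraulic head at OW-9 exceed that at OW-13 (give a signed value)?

Δh ≈ 7.79 m

Total head at OW-9: h = 1153.90 m (water level in the piezometer is the total head).
Pressure head at OW-13: ψ = P/(ρg) = 631.3×1000 / (1000 × 9.81) = 64.35 m.
Total head at OW-13: h = z + ψ = 1081.76 + 64.35 = 1146.11 m.
Head difference: h(OW-9) − h(OW-13) = 1153.90 − 1146.11 = 7.79 m.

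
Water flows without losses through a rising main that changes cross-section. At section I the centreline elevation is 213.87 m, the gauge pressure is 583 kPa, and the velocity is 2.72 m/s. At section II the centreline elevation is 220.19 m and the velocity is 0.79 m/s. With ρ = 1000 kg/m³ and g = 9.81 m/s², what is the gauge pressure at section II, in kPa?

P₂ ≈ 524 kPa

Pressure head at I: ψ₁ = P₁/(ρg) = 583×1000 / (1000 × 9.81) = 59.43 m.
Velocity heads: v₁²/2g = 2.72²/19.62 = 0.377 m; v₂²/2g = 0.79²/19.62 = 0.032 m.
Total head H = z₁ + ψ₁ + v₁²/2g = 213.87 + 59.43 + 0.377 = 273.68 m.
ψ₂ = H − z₂ − v₂²/2g = 273.68 − 220.19 − 0.032 = 53.46 m.
P₂ = ρgψ₂ = 1000 × 9.81 × 53.46 ≈ 524 kPa.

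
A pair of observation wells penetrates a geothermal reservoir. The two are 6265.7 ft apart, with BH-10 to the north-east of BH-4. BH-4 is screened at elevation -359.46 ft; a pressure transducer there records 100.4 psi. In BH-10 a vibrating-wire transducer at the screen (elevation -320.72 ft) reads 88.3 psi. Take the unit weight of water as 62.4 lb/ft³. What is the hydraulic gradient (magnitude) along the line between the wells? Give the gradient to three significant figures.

i ≈ 0.00173

Pressure head at BH-4: ψ = 144·P/γ = 144 × 100.4 / 62.4 = 231.69 ft.
Total head at BH-4: h = z + ψ = -359.46 + 231.69 = -127.77 ft.
Pressure head at BH-10: ψ = 144·P/γ = 144 × 88.3 / 62.4 = 203.77 ft.
Total head at BH-10: h = z + ψ = -320.72 + 203.77 = -116.95 ft.
Head difference: h(BH-4) − h(BH-10) = -127.77 − (-116.95) = -10.82 ft.
Hydraulic gradient: i = |Δh| / L = 10.82 / 6265.7 = 0.00173.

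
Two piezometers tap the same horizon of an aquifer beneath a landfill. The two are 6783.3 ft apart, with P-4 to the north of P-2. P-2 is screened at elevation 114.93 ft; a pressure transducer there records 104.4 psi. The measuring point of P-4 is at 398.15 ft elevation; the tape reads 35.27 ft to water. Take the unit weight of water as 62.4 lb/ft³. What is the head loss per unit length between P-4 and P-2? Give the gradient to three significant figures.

Pressure head at P-2: ψ = 144·P/γ = 144 × 104.4 / 62.4 = 240.92 ft.
Total head at P-2: h = z + ψ = 114.93 + 240.92 = 355.85 ft.
Total head at P-4: h = 398.15 − 35.27 = 362.88 ft.
Head difference: h(P-2) − h(P-4) = 355.85 − 362.88 = -7.03 ft.
Hydraulic gradient: i = |Δh| / L = 7.03 / 6783.3 = 0.00104.

i ≈ 0.00104 ft/ft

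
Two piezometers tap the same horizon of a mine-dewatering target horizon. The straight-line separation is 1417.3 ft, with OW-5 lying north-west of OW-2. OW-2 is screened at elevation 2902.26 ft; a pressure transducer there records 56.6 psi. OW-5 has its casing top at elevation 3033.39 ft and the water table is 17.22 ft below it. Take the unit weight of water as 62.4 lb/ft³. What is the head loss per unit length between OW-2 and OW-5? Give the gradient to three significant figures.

Pressure head at OW-2: ψ = 144·P/γ = 144 × 56.6 / 62.4 = 130.62 ft.
Total head at OW-2: h = z + ψ = 2902.26 + 130.62 = 3032.88 ft.
Total head at OW-5: h = 3033.39 − 17.22 = 3016.17 ft.
Head difference: h(OW-2) − h(OW-5) = 3032.88 − 3016.17 = 16.71 ft.
Hydraulic gradient: i = |Δh| / L = 16.71 / 1417.3 = 0.0118.

i ≈ 0.0118 ft/ft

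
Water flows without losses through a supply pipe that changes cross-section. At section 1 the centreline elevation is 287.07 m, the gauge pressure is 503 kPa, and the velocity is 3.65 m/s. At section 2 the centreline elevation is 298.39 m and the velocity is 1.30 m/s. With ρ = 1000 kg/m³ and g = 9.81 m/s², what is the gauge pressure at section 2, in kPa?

P₂ ≈ 398 kPa

Pressure head at 1: ψ₁ = P₁/(ρg) = 503×1000 / (1000 × 9.81) = 51.27 m.
Velocity heads: v₁²/2g = 3.65²/19.62 = 0.679 m; v₂²/2g = 1.30²/19.62 = 0.086 m.
Total head H = z₁ + ψ₁ + v₁²/2g = 287.07 + 51.27 + 0.679 = 339.02 m.
ψ₂ = H − z₂ − v₂²/2g = 339.02 − 298.39 − 0.086 = 40.54 m.
P₂ = ρgψ₂ = 1000 × 9.81 × 40.54 ≈ 398 kPa.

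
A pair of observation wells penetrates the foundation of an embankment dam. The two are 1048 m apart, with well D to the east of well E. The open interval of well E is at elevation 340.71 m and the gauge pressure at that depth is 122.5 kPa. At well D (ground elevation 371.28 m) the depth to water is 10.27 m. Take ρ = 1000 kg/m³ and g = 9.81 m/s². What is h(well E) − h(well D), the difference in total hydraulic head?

Δh ≈ -7.81 m

Pressure head at well E: ψ = P/(ρg) = 122.5×1000 / (1000 × 9.81) = 12.49 m.
Total head at well E: h = z + ψ = 340.71 + 12.49 = 353.20 m.
Total head at well D: h = 371.28 − 10.27 = 361.01 m.
Head difference: h(well E) − h(well D) = 353.20 − 361.01 = -7.81 m.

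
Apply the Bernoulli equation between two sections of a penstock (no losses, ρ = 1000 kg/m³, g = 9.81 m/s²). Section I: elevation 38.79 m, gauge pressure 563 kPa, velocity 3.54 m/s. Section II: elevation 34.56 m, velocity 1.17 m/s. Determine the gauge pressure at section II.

Pressure head at I: ψ₁ = P₁/(ρg) = 563×1000 / (1000 × 9.81) = 57.39 m.
Velocity heads: v₁²/2g = 3.54²/19.62 = 0.639 m; v₂²/2g = 1.17²/19.62 = 0.070 m.
Total head H = z₁ + ψ₁ + v₁²/2g = 38.79 + 57.39 + 0.639 = 96.82 m.
ψ₂ = H − z₂ − v₂²/2g = 96.82 − 34.56 − 0.070 = 62.19 m.
P₂ = ρgψ₂ = 1000 × 9.81 × 62.19 ≈ 610 kPa.

P₂ ≈ 610 kPa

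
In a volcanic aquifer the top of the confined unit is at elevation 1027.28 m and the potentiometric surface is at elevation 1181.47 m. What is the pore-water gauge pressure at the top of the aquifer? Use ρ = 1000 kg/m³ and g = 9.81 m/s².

Pressure head at the aquifer top: ψ = h − z = 1181.47 − 1027.28 = 154.19 m.
P = ρgψ = 1000 × 9.81 × 154.19 = 1512604 Pa ≈ 1510 kPa.

P ≈ 1510 kPa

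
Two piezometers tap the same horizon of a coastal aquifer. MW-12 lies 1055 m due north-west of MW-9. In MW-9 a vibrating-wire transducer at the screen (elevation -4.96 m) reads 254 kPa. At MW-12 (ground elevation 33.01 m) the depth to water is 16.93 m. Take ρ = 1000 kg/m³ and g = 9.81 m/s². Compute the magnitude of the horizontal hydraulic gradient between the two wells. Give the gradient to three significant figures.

Pressure head at MW-9: ψ = P/(ρg) = 254×1000 / (1000 × 9.81) = 25.89 m.
Total head at MW-9: h = z + ψ = -4.96 + 25.89 = 20.93 m.
Total head at MW-12: h = 33.01 − 16.93 = 16.08 m.
Head difference: h(MW-9) − h(MW-12) = 20.93 − 16.08 = 4.85 m.
Hydraulic gradient: i = |Δh| / L = 4.85 / 1055 = 0.00460.

i ≈ 0.00460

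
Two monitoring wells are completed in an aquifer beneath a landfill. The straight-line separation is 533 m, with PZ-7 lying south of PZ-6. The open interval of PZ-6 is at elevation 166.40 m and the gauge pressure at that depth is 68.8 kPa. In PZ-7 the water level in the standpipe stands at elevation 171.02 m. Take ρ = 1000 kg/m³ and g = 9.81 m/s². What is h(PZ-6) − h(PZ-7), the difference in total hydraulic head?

Δh ≈ 2.39 m

Pressure head at PZ-6: ψ = P/(ρg) = 68.8×1000 / (1000 × 9.81) = 7.01 m.
Total head at PZ-6: h = z + ψ = 166.40 + 7.01 = 173.41 m.
Total head at PZ-7: h = 171.02 m (water level in the piezometer is the total head).
Head difference: h(PZ-6) − h(PZ-7) = 173.41 − 171.02 = 2.39 m.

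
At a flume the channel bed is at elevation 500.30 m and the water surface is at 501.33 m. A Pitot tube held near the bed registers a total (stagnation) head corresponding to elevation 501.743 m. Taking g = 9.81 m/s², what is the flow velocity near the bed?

Near the bed, under hydrostatic conditions, the piezometric head (z + ψ) equals the free-surface elevation, 501.33 m.
Velocity head = total − piezometric = 501.743 − 501.33 = 0.413 m.
v = √(2g·h_v) = √(2 × 9.81 × 0.413) = 2.85 m/s.

v ≈ 2.85 m/s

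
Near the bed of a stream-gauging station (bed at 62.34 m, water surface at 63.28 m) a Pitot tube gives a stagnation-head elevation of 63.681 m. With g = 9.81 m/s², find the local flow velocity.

v ≈ 2.80 m/s

Near the bed, under hydrostatic conditions, the piezometric head (z + ψ) equals the free-surface elevation, 63.28 m.
Velocity head = total − piezometric = 63.681 − 63.28 = 0.401 m.
v = √(2g·h_v) = √(2 × 9.81 × 0.401) = 2.80 m/s.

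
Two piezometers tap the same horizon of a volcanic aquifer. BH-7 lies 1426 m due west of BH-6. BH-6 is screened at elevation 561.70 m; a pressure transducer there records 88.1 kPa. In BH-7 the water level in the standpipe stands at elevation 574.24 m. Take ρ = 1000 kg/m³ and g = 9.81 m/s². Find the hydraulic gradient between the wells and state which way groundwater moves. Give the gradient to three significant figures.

i ≈ 0.00250; groundwater flows toward the east

Pressure head at BH-6: ψ = P/(ρg) = 88.1×1000 / (1000 × 9.81) = 8.98 m.
Total head at BH-6: h = z + ψ = 561.70 + 8.98 = 570.68 m.
Total head at BH-7: h = 574.24 m (water level in the piezometer is the total head).
Head difference: h(BH-6) − h(BH-7) = 570.68 − 574.24 = -3.56 m.
Hydraulic gradient: i = |Δh| / L = 3.56 / 1426 = 0.00250.
Flow is from higher to lower head: from BH-7 toward BH-6, i.e. toward the east.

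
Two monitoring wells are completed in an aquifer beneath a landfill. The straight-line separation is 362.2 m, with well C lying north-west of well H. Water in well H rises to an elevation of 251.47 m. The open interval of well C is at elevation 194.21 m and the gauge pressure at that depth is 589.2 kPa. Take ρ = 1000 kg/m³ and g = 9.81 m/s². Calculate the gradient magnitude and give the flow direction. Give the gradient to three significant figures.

Total head at well H: h = 251.47 m (water level in the piezometer is the total head).
Pressure head at well C: ψ = P/(ρg) = 589.2×1000 / (1000 × 9.81) = 60.06 m.
Total head at well C: h = z + ψ = 194.21 + 60.06 = 254.27 m.
Head difference: h(well H) − h(well C) = 251.47 − 254.27 = -2.80 m.
Hydraulic gradient: i = |Δh| / L = 2.80 / 362.2 = 0.00773.
Flow is from higher to lower head: from well C toward well H, i.e. toward the south-east.

i ≈ 0.00773; groundwater flows toward the south-east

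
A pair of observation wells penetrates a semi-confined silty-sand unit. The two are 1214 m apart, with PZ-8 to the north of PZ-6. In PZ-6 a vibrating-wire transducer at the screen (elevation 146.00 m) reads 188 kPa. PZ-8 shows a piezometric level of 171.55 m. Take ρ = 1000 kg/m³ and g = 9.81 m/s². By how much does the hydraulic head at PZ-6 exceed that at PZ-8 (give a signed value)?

Pressure head at PZ-6: ψ = P/(ρg) = 188×1000 / (1000 × 9.81) = 19.16 m.
Total head at PZ-6: h = z + ψ = 146.00 + 19.16 = 165.16 m.
Total head at PZ-8: h = 171.55 m (water level in the piezometer is the total head).
Head difference: h(PZ-6) − h(PZ-8) = 165.16 − 171.55 = -6.39 m.

Δh ≈ -6.39 m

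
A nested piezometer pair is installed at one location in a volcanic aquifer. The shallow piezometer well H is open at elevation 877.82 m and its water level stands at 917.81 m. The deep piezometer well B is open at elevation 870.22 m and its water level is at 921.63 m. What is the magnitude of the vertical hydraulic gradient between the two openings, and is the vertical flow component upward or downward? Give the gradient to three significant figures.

|i_v| ≈ 0.503; vertical flow is upward

Total head at well H: h = 917.81 m (water level in the standpipe).
Total head at well B: h = 921.63 m.
Δh = h(well H) − h(well B) = 917.81 − 921.63 = -3.82 m.
Vertical separation Δz = 877.82 − 870.22 = 7.60 m.
|i_v| = |Δh| / Δz = 3.82 / 7.60 = 0.503.
Head is higher in the deep piezometer, so vertical flow is upward (discharge condition).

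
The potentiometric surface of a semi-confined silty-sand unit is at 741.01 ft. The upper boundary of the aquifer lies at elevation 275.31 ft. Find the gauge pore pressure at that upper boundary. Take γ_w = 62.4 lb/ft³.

P ≈ 202 psi

Pressure head at the aquifer top: ψ = h − z = 741.01 − 275.31 = 465.70 ft.
P = γψ/144 = 62.4 × 465.70 / 144 = 202 psi.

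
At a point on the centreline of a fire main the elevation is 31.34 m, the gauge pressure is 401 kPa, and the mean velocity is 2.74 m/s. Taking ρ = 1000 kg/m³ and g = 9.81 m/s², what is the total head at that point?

h ≈ 72.60 m

Pressure head ψ = P/(ρg) = 401×1000 / (1000 × 9.81) = 40.88 m.
Velocity head = v²/(2g) = 2.74² / (2 × 9.81) = 0.383 m.
h = z + ψ + v²/(2g) = 31.34 + 40.88 + 0.383 = 72.60 m.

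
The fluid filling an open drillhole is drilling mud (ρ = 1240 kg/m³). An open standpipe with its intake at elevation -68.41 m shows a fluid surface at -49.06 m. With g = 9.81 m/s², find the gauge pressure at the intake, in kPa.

P ≈ 235 kPa

Pressure head ψ = h − z = -49.06 − (-68.41) = 19.35 m.
P = ρgψ = 1240 × 9.81 × 19.35 = 235381 Pa ≈ 235 kPa.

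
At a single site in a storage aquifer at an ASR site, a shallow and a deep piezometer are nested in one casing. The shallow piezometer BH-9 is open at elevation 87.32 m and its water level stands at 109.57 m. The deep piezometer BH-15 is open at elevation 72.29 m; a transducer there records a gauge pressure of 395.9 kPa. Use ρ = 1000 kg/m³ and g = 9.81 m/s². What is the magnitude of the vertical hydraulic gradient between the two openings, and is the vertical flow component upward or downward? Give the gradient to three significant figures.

|i_v| ≈ 0.205; vertical flow is upward

Total head at BH-9: h = 109.57 m (water level in the standpipe).
Pressure head at BH-15: ψ = P/(ρg) = 395.9×1000 / (1000 × 9.81) = 40.36 m.
Total head at BH-15: h = z + ψ = 72.29 + 40.36 = 112.65 m.
Δh = h(BH-9) − h(BH-15) = 109.57 − 112.65 = -3.08 m.
Vertical separation Δz = 87.32 − 72.29 = 15.03 m.
|i_v| = |Δh| / Δz = 3.08 / 15.03 = 0.205.
Head is higher in the deep piezometer, so vertical flow is upward (discharge condition).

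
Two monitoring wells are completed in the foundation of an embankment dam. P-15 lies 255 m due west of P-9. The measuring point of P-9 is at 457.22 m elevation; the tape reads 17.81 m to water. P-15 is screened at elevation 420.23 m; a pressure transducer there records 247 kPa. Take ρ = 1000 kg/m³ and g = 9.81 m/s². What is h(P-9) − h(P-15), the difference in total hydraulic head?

Total head at P-9: h = 457.22 − 17.81 = 439.41 m.
Pressure head at P-15: ψ = P/(ρg) = 247×1000 / (1000 × 9.81) = 25.18 m.
Total head at P-15: h = z + ψ = 420.23 + 25.18 = 445.41 m.
Head difference: h(P-9) − h(P-15) = 439.41 − 445.41 = -6.00 m.

Δh ≈ -6.00 m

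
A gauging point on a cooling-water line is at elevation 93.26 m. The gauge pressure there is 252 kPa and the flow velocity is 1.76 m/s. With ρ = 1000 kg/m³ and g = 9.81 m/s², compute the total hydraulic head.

Pressure head ψ = P/(ρg) = 252×1000 / (1000 × 9.81) = 25.69 m.
Velocity head = v²/(2g) = 1.76² / (2 × 9.81) = 0.158 m.
h = z + ψ + v²/(2g) = 93.26 + 25.69 + 0.158 = 119.11 m.

h ≈ 119.11 m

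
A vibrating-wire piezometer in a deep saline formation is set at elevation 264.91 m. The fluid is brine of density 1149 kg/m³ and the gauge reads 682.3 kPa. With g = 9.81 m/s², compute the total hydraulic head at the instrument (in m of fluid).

h ≈ 325.44 m

ψ = P/(ρg) = 682.3×1000 / (1149 × 9.81) = 60.53 m.
h = z + ψ = 264.91 + 60.53 = 325.44 m.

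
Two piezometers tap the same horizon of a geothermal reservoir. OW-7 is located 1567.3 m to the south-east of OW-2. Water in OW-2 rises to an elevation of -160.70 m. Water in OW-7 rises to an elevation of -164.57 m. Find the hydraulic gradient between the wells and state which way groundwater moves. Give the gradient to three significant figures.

Total head at OW-2: h = -160.70 m (water level in the piezometer is the total head).
Total head at OW-7: h = -164.57 m (water level in the piezometer is the total head).
Head difference: h(OW-2) − h(OW-7) = -160.70 − (-164.57) = 3.87 m.
Hydraulic gradient: i = |Δh| / L = 3.87 / 1567.3 = 0.00247.
Flow is from higher to lower head: from OW-2 toward OW-7, i.e. toward the south-east.

i ≈ 0.00247; groundwater flows toward the south-east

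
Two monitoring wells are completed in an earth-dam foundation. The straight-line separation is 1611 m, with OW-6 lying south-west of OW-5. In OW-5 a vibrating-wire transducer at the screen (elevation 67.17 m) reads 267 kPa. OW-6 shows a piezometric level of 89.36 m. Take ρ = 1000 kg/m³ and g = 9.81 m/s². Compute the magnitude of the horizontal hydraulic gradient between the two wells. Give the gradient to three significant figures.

Pressure head at OW-5: ψ = P/(ρg) = 267×1000 / (1000 × 9.81) = 27.22 m.
Total head at OW-5: h = z + ψ = 67.17 + 27.22 = 94.39 m.
Total head at OW-6: h = 89.36 m (water level in the piezometer is the total head).
Head difference: h(OW-5) − h(OW-6) = 94.39 − 89.36 = 5.03 m.
Hydraulic gradient: i = |Δh| / L = 5.03 / 1611 = 0.00312.

i ≈ 0.00312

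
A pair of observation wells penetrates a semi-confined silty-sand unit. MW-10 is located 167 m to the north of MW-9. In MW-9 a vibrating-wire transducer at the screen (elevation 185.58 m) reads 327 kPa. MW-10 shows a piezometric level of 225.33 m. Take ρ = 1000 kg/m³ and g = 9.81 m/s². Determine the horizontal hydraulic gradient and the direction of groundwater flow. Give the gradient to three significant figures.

i ≈ 0.0384; groundwater flows toward the south

Pressure head at MW-9: ψ = P/(ρg) = 327×1000 / (1000 × 9.81) = 33.33 m.
Total head at MW-9: h = z + ψ = 185.58 + 33.33 = 218.91 m.
Total head at MW-10: h = 225.33 m (water level in the piezometer is the total head).
Head difference: h(MW-9) − h(MW-10) = 218.91 − 225.33 = -6.42 m.
Hydraulic gradient: i = |Δh| / L = 6.42 / 167 = 0.0384.
Flow is from higher to lower head: from MW-10 toward MW-9, i.e. toward the south.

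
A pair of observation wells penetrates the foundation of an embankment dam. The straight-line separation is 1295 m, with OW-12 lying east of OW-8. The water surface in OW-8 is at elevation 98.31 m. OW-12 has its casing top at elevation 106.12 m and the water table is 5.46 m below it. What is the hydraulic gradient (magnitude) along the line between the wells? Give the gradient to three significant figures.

i ≈ 0.00181

Total head at OW-8: h = 98.31 m (water level in the piezometer is the total head).
Total head at OW-12: h = 106.12 − 5.46 = 100.66 m.
Head difference: h(OW-8) − h(OW-12) = 98.31 − 100.66 = -2.35 m.
Hydraulic gradient: i = |Δh| / L = 2.35 / 1295 = 0.00181.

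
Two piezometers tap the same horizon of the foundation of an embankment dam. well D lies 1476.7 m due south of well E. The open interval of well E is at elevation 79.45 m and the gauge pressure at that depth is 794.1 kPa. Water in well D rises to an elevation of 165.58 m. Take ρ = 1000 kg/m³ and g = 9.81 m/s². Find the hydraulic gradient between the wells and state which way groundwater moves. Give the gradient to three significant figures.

i ≈ 0.00351; groundwater flows toward the north

Pressure head at well E: ψ = P/(ρg) = 794.1×1000 / (1000 × 9.81) = 80.95 m.
Total head at well E: h = z + ψ = 79.45 + 80.95 = 160.40 m.
Total head at well D: h = 165.58 m (water level in the piezometer is the total head).
Head difference: h(well E) − h(well D) = 160.40 − 165.58 = -5.18 m.
Hydraulic gradient: i = |Δh| / L = 5.18 / 1476.7 = 0.00351.
Flow is from higher to lower head: from well D toward well E, i.e. toward the north.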